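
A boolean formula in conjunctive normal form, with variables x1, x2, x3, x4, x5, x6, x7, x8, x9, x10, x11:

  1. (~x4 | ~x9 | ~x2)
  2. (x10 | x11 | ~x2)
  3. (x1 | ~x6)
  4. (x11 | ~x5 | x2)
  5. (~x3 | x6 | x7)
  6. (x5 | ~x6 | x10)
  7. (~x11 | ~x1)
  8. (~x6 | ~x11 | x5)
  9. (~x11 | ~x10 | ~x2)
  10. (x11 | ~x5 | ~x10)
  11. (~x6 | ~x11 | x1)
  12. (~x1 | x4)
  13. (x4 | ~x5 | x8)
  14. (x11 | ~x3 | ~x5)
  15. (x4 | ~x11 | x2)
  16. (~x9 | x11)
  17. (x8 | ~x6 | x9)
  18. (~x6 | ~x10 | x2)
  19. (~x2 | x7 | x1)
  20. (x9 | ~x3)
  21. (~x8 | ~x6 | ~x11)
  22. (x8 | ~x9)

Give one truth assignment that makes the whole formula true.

Pure literal: x3 appears only negated; assign x3 = False.
x7 occurs only positively in the remaining clauses — set x7 = True.
Branch on x1: take x1 = False.
  then x6 is forced to False.
Branch on x2: take x2 = False.
Set x4 = True and propagate.
For the remaining variables, x5 = False, x8 = False, x9 = False, x10 = False, x11 = False works.

x1=F  x2=F  x3=F  x4=T  x5=F  x6=F  x7=T  x8=F  x9=F  x10=F  x11=F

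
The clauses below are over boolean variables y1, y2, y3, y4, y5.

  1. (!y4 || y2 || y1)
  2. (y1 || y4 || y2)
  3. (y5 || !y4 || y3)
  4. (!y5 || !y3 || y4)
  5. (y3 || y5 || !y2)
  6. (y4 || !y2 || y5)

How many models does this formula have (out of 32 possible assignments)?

Case analysis on y4 and y2:
  y4=T, y2=T: y1 free; 3 ways for (y3,y5) × 2^1 = 6.
  y4=T, y2=F: remaining (y1,y3,y5) ∈ {(T,F,T); (T,T,F); (T,T,T)} — 3.
  y4=F, y2=T: remaining (y1,y3,y5) ∈ {(F,F,T); (T,F,T)} — 2.
  y4=F, y2=F: remaining (y1,y3,y5) ∈ {(T,F,F); (T,F,T); (T,T,F)} — 3.
Total: 6 + 3 + 2 + 3 = 14.

14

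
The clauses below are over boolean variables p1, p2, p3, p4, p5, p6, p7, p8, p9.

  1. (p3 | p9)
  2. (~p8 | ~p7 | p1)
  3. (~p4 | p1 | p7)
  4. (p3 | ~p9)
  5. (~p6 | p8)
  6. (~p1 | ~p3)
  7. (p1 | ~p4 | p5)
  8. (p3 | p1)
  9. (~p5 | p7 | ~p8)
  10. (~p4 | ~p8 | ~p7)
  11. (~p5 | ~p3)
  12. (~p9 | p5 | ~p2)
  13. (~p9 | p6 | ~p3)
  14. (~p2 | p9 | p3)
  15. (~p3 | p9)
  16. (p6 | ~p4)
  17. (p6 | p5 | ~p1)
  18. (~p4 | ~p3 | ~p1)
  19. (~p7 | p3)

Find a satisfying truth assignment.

p1=0, p2=0, p3=1, p4=0, p5=0, p6=1, p7=0, p8=1, p9=1

p2 occurs only negated in the remaining clauses — set p2 = False.
Pure literal: p4 appears only negated; assign p4 = False.
Branch on p1: take p1 = False.
  then p3 is forced to True.
  then p5 is forced to False.
  then p9 is forced to True.
  then p6 is forced to True.
  then p8 is forced to True.
  then p7 is forced to False.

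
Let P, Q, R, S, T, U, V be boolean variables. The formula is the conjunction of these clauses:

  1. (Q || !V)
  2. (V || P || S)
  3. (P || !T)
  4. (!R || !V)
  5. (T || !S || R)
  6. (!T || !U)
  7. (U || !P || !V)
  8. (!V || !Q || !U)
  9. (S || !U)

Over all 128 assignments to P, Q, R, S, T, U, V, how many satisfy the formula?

21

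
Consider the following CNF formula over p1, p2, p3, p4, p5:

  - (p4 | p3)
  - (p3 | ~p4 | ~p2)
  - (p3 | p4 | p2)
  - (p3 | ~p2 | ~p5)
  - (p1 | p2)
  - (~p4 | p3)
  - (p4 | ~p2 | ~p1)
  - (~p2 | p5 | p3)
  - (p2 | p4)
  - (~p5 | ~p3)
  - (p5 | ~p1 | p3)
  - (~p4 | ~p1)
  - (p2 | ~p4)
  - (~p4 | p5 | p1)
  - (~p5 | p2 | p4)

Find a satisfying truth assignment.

p1=False, p2=True, p3=True, p4=False, p5=False

Try p1 = False.
  then p2 is forced to True.
The remaining clauses are satisfied by p3 = True, p4 = False, p5 = False.
Every clause has at least one true literal under this assignment.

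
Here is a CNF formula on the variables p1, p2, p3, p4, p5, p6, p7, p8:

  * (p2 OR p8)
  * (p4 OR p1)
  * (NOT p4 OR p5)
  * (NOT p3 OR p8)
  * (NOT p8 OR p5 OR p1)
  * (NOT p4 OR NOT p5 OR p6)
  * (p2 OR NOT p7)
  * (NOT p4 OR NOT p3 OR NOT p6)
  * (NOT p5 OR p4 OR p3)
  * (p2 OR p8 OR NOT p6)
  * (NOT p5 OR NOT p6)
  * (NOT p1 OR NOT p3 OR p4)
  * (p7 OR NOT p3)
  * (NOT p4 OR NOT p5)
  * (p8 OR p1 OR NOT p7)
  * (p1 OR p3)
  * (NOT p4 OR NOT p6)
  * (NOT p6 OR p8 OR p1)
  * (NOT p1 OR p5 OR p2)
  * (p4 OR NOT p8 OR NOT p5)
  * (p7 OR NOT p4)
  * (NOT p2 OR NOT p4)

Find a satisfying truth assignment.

p1 = T, p2 = T, p3 = F, p4 = F, p5 = F, p6 = F, p7 = F, p8 = T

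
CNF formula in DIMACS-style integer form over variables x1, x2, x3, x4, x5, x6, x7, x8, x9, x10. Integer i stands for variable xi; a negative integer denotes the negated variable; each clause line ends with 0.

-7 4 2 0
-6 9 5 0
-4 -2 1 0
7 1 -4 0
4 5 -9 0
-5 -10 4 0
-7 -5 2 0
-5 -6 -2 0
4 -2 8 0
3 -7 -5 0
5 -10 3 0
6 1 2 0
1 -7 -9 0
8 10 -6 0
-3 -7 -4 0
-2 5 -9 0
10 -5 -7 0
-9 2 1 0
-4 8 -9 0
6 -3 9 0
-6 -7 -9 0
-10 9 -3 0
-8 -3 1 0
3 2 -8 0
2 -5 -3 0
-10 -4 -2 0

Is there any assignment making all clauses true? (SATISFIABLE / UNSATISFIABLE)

SATISFIABLE

x1 occurs only positively in the remaining clauses — set x1 = True.
Try x2 = True.
Branch on x3: take x3 = False.
Branch on x4: take x4 = False.
  then x8 is forced to True.
The remaining clauses are satisfied by x5 = True, x6 = False, x7 = False, x9 = False, x10 = False.
So x1=T, x2=T, x3=F, x4=F, x5=T, x6=F, x7=F, x8=T, x9=F, x10=F is a satisfying assignment.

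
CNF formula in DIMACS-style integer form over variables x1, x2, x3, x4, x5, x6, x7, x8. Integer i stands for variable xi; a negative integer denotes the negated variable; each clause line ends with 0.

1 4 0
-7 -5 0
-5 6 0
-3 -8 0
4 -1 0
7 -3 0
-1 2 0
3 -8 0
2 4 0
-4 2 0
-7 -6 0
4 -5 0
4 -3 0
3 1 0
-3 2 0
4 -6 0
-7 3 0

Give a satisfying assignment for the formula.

x1 = True, x2 = True, x3 = True, x4 = True, x5 = False, x6 = False, x7 = True, x8 = False

x2 occurs only positively in the remaining clauses — set x2 = True.
x5 occurs only negated in the remaining clauses — set x5 = False.
Branch on x1: take x1 = True.
  then x4 is forced to True.
For the remaining variables, x3 = True, x6 = False, x7 = True, x8 = False works.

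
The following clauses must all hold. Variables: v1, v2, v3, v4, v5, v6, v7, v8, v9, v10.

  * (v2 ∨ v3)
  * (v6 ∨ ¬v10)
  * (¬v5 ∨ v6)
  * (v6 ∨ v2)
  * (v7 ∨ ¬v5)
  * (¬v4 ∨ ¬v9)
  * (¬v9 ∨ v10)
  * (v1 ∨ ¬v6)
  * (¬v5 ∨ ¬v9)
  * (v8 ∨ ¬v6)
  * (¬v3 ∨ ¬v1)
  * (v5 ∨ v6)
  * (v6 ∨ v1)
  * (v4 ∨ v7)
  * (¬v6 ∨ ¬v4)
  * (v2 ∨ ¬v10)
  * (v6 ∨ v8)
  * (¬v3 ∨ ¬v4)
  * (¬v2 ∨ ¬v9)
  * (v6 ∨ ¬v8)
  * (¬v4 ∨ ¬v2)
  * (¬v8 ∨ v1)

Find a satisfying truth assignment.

v1=1  v2=1  v3=0  v4=0  v5=1  v6=1  v7=1  v8=1  v9=0  v10=0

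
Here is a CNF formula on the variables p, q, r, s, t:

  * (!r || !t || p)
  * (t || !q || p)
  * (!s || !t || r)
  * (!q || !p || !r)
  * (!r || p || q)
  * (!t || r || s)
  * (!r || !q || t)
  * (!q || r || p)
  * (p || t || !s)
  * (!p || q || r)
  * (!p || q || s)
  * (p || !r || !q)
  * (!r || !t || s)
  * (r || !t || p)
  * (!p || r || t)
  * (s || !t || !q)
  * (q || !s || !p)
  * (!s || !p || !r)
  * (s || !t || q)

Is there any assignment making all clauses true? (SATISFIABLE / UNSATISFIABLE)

SATISFIABLE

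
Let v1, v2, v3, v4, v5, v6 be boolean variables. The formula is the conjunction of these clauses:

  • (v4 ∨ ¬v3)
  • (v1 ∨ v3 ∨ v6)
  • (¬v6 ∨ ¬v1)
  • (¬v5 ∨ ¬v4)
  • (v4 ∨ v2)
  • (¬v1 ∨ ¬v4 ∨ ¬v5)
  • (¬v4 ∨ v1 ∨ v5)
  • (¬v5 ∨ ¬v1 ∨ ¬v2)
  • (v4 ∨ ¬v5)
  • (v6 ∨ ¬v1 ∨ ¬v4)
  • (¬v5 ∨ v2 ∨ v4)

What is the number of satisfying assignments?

2

The models are:
  v1=0 v2=1 v3=0 v4=0 v5=0 v6=1
  v1=1 v2=1 v3=0 v4=0 v5=0 v6=0
That's 2 in total.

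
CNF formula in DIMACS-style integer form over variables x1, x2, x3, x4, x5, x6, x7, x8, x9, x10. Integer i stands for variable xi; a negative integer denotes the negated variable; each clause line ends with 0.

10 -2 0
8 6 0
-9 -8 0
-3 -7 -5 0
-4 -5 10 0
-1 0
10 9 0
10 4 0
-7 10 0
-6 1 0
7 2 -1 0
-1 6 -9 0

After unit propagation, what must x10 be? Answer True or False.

True

(!x1) is a unit clause: x1 = False.
From (!x6 || x1) and x1 = False: x6 = False.
From (x6 || x8) and x6 = False: x8 = True.
(!x9 || !x8) with x8 = True leaves only !x9, so x9 = False.
(x10 || x9): since x9 = False, the clause reduces to (x10). x10 = True.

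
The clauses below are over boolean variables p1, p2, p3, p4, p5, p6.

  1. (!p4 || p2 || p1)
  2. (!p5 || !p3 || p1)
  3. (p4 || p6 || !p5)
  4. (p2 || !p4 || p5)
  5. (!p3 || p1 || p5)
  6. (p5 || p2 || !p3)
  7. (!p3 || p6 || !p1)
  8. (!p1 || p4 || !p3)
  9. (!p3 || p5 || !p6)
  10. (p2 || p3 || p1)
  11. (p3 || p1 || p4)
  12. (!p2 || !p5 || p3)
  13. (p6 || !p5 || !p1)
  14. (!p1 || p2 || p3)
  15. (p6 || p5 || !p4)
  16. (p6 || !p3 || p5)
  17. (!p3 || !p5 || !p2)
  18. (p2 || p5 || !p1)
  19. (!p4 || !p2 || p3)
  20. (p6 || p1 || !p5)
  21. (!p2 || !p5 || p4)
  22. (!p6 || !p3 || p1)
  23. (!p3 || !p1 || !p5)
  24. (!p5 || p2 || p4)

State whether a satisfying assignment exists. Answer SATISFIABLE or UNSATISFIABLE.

Branch on p1: take p1 = True.
Branch on p2: take p2 = True.
For the remaining variables, p3 = False, p4 = False, p5 = False, p6 = False works.
Every clause has at least one true literal under this assignment.
So p1=1, p2=1, p3=0, p4=0, p5=0, p6=0 is a satisfying assignment.

SATISFIABLE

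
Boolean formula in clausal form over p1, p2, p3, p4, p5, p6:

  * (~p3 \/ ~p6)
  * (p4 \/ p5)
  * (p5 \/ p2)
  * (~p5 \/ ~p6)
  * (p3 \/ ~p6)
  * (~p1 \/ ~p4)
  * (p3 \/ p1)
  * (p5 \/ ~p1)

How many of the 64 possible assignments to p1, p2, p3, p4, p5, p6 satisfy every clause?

Case analysis on p5 and p1:
  p5=1, p1=1: remaining (p2,p3,p4,p6) ∈ {(0,0,0,0); (0,1,0,0); (1,0,0,0); (1,1,0,0)} — 4.
  p5=1, p1=0: remaining (p2,p3,p4,p6) ∈ {(0,1,0,0); (0,1,1,0); (1,1,0,0); (1,1,1,0)} — 4.
  p5=0, p1=1: a clause becomes empty — 0.
  p5=0, p1=0: remaining (p2,p3,p4,p6) ∈ {(1,1,1,0)} — 1.
Total: 4 + 4 + 0 + 1 = 9.

9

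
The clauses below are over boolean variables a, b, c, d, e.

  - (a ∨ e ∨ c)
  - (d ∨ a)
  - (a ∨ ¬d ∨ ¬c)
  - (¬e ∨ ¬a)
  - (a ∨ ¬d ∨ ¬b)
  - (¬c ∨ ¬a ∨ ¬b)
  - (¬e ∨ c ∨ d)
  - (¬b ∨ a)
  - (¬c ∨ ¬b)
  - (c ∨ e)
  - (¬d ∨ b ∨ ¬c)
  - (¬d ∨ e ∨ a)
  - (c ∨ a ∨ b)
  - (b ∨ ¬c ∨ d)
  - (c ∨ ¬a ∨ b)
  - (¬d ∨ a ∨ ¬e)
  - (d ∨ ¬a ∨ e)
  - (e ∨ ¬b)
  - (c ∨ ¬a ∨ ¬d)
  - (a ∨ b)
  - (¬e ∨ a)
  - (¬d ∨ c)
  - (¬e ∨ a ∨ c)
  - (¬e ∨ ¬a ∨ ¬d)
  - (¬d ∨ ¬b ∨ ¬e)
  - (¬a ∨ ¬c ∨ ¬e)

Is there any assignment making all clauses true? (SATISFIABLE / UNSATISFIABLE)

UNSATISFIABLE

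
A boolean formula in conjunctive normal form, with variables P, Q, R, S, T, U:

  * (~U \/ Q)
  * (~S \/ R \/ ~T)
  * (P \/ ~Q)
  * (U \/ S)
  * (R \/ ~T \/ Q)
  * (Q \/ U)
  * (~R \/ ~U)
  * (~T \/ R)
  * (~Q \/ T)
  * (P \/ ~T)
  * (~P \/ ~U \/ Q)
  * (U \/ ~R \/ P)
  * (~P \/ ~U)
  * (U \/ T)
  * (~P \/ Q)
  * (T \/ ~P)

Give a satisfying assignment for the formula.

Try P = True.
  then U is forced to False.
  then S is forced to True.
  then Q is forced to True.
  then T is forced to True.
  then R is forced to True.
Check each clause:
  1. (~U \/ Q) — Q is true.
  2. (~S \/ R \/ ~T) — R is true.
  3. (~Q \/ P) — P is true.
  4. (U \/ S) — S is true.
  5. (Q \/ ~T \/ R) — Q is true.
  6. (U \/ Q) — Q is true.
  7. (~R \/ ~U) — ~U is true.
  8. (R \/ ~T) — R is true.
  9. (~Q \/ T) — T is true.
  10. (~T \/ P) — P is true.
  11. (~U \/ ~P \/ Q) — Q is true.
  12. (U \/ P \/ ~R) — P is true.
  13. (~U \/ ~P) — ~U is true.
  14. (U \/ T) — T is true.
  15. (Q \/ ~P) — Q is true.
  16. (T \/ ~P) — T is true.

P=1, Q=1, R=1, S=1, T=1, U=0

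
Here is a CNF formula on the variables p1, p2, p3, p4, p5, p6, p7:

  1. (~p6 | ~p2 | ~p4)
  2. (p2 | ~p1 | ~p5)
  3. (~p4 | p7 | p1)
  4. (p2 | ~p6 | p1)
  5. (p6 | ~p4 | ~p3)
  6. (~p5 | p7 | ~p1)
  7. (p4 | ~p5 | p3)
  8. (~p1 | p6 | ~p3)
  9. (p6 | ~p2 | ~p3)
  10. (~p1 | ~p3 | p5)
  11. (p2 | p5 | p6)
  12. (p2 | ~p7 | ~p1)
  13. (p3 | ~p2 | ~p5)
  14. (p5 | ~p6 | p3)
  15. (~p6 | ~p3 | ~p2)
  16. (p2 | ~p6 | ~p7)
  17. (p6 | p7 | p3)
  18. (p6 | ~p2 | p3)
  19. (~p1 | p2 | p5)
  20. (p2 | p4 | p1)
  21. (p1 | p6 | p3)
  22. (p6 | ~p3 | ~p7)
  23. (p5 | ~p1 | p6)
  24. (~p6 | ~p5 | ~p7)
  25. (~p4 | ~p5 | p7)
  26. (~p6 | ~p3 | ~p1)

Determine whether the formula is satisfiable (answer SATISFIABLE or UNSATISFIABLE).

p6 = True:
  p1 = True:
    propagation gives p3=False, p5=True, p2=True; an empty clause results — contradiction.
  p1 = False:
    propagation gives p2=True, p4=False, p3=False, p5=False; an empty clause results — contradiction.
p6 = False:
  p1 = True:
    propagation gives p3=False, p7=True, p2=True; an empty clause results — contradiction.
  p1 = False:
    propagation gives p3=True, p4=False, p2=False; an empty clause results — contradiction.
Every branch closes, so no satisfying assignment exists.

UNSATISFIABLE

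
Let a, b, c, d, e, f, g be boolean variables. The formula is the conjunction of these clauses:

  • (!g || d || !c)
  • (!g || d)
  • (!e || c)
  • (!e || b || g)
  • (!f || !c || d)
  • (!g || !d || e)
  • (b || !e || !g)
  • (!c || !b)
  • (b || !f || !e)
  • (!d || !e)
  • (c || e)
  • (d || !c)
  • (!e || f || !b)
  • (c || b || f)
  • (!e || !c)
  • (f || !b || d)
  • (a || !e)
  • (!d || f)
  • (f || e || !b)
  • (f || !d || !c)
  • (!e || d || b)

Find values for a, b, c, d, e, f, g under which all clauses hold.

a=0  b=0  c=1  d=1  e=0  f=1  g=0

Branch on a: take a = False.
  then e is forced to False.
  then c is forced to True.
  then b is forced to False.
  then d is forced to True.
  then g is forced to False.
  then f is forced to True.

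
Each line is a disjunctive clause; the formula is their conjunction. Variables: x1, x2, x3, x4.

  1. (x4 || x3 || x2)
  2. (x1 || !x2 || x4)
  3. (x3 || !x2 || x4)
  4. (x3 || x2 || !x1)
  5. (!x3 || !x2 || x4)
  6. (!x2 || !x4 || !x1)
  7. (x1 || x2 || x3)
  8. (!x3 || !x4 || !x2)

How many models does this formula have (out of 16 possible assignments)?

5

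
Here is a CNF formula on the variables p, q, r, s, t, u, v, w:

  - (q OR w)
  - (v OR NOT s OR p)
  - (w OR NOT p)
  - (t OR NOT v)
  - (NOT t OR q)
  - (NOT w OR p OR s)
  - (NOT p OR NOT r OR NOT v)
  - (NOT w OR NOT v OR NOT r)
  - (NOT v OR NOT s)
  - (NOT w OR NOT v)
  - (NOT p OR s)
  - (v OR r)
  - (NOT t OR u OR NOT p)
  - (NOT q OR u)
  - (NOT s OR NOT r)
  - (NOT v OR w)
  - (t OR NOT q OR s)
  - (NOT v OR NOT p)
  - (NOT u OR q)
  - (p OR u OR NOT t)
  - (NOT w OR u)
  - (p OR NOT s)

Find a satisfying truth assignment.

p=False, q=True, r=True, s=False, t=True, u=True, v=False, w=False

Branch on p: take p = False.
  then s is forced to False.
  then w is forced to False.
  then q is forced to True.
  then u is forced to True.
  then v is forced to False.
  then r is forced to True.
  then t is forced to True.
Every clause has at least one true literal under this assignment.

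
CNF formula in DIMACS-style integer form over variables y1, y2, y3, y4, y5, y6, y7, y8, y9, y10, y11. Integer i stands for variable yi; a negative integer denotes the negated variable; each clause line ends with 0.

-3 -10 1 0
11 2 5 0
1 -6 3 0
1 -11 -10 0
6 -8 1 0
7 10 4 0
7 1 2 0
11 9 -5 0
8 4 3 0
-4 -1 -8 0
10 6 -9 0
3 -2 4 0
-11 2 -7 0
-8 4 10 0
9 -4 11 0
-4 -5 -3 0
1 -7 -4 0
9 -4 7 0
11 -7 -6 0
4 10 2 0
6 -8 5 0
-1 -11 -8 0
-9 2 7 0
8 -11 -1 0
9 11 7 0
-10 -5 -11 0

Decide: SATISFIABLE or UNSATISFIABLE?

SATISFIABLE

Try y1 = True.
Set y2 = True and propagate.
For the remaining variables, y3 = True, y4 = False, y5 = True, y6 = True, y7 = False, y8 = True, y9 = True, y10 = True, y11 = False works.
So y1=True  y2=True  y3=True  y4=False  y5=True  y6=True  y7=False  y8=True  y9=True  y10=True  y11=False is a satisfying assignment.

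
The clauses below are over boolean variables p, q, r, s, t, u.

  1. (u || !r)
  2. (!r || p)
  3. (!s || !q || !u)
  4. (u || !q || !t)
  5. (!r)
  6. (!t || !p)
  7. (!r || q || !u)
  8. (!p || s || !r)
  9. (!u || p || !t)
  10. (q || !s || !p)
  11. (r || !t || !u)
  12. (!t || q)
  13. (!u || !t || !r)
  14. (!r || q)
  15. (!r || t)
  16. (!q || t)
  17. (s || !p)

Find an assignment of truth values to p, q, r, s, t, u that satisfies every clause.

(!r) is a unit clause, so r = False.
Try p = False.
The remaining clauses are satisfied by q = False, s = True, t = False, u = True.

p = False  q = False  r = False  s = True  t = False  u = True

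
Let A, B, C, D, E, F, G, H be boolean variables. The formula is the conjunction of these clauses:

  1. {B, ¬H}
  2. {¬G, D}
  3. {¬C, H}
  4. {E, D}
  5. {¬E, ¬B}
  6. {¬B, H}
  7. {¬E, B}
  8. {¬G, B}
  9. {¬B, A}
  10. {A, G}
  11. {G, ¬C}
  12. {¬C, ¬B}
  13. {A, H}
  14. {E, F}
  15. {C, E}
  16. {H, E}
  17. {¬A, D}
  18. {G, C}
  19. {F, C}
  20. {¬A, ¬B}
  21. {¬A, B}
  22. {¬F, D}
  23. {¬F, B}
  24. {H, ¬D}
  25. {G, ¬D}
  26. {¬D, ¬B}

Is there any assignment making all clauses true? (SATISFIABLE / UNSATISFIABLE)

UNSATISFIABLE

B = True:
  propagation gives E=False, D=True; an empty clause results — contradiction.
B = False:
  propagation gives H=False, C=False, E=False; an empty clause results — contradiction.
Every branch closes, so no satisfying assignment exists.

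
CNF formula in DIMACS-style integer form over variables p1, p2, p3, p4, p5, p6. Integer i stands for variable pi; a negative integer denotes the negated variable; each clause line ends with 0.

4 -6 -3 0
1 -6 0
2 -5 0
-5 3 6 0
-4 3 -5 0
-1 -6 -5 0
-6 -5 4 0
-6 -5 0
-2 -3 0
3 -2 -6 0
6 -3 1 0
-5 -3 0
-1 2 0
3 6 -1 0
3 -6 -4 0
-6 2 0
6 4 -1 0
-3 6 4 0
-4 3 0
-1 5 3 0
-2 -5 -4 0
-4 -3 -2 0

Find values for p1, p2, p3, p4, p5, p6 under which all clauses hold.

p1 = False  p2 = True  p3 = False  p4 = False  p5 = False  p6 = False

Branch on p1: take p1 = False.
  then p6 is forced to False.
  then p3 is forced to False.
  then p5 is forced to False.
  then p4 is forced to False.
p2 is now unconstrained; take p2 = True.
Check each clause:
  1. (p4 ∨ ¬p6 ∨ ¬p3) — ¬p6 is true.
  2. (¬p6 ∨ p1) — ¬p6 is true.
  3. (p2 ∨ ¬p5) — p2 is true.
  4. (p6 ∨ ¬p5 ∨ p3) — ¬p5 is true.
  5. (¬p5 ∨ p3 ∨ ¬p4) — ¬p4 is true.
  6. (¬p5 ∨ ¬p6 ∨ ¬p1) — ¬p6 is true.
  7. (p4 ∨ ¬p6 ∨ ¬p5) — ¬p6 is true.
  8. (¬p5 ∨ ¬p6) — ¬p6 is true.
  9. (¬p3 ∨ ¬p2) — ¬p3 is true.
  10. (p3 ∨ ¬p2 ∨ ¬p6) — ¬p6 is true.
  11. (p1 ∨ p6 ∨ ¬p3) — ¬p3 is true.
  12. (¬p3 ∨ ¬p5) — ¬p5 is true.
  13. (p2 ∨ ¬p1) — p2 is true.
  14. (p3 ∨ p6 ∨ ¬p1) — ¬p1 is true.
  15. (¬p4 ∨ ¬p6 ∨ p3) — ¬p6 is true.
  16. (¬p6 ∨ p2) — p2 is true.
  17. (p6 ∨ ¬p1 ∨ p4) — ¬p1 is true.
  18. (p4 ∨ ¬p3 ∨ p6) — ¬p3 is true.
  19. (¬p4 ∨ p3) — ¬p4 is true.
  20. (p3 ∨ p5 ∨ ¬p1) — ¬p1 is true.
  21. (¬p5 ∨ ¬p4 ∨ ¬p2) — ¬p5 is true.
  22. (¬p3 ∨ ¬p2 ∨ ¬p4) — ¬p4 is true.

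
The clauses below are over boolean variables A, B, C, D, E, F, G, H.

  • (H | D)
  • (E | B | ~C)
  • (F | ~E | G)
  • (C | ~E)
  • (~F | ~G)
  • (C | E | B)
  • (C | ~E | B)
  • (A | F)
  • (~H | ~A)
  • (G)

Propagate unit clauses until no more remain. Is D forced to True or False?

True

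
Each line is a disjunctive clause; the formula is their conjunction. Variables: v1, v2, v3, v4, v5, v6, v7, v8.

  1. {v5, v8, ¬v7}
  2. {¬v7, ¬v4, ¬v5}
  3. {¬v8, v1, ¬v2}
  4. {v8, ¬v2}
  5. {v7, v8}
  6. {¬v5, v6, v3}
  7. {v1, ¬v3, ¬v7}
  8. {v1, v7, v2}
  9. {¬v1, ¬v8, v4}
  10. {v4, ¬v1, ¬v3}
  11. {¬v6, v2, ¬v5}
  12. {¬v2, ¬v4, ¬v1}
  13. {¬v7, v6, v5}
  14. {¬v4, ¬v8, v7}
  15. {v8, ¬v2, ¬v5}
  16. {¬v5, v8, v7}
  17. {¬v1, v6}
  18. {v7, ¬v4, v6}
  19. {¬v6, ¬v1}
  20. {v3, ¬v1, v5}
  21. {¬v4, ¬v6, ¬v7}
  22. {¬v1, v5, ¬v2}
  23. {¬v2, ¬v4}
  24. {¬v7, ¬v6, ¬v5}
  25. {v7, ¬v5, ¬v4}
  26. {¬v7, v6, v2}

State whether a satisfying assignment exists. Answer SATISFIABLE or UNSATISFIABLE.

SATISFIABLE

Try v1 = False.
For the remaining variables, v2 = False, v3 = False, v4 = False, v5 = False, v6 = True, v7 = True, v8 = True works.
Every clause has at least one true literal under this assignment.
So v1=F, v2=F, v3=F, v4=F, v5=F, v6=T, v7=T, v8=T is a satisfying assignment.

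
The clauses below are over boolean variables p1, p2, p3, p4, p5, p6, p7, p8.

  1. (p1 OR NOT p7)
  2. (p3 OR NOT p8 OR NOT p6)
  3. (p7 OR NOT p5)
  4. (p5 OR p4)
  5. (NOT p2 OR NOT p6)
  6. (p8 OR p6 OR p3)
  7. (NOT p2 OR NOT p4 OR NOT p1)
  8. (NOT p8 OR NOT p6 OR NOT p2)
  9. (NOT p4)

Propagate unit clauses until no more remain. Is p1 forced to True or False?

(NOT p4) is a unit clause: p4 = False.
In (p4 OR p5), p4 is now false; p5 must hold, so p5 = True.
In (NOT p5 OR p7), NOT p5 is now false; p7 must hold, so p7 = True.
From (NOT p7 OR p1) and p7 = True: p1 = True.

True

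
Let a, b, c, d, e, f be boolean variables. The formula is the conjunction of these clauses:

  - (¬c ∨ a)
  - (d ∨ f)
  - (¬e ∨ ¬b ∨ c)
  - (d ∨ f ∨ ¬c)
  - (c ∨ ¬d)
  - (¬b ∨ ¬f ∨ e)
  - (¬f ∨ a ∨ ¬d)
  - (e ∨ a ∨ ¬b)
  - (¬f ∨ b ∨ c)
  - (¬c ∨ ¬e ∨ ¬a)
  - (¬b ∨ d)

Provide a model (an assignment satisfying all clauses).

a = T  b = F  c = T  d = T  e = F  f = F

Branch on a: take a = True.
For the remaining variables, b = False, c = True, d = True, e = False, f = False works.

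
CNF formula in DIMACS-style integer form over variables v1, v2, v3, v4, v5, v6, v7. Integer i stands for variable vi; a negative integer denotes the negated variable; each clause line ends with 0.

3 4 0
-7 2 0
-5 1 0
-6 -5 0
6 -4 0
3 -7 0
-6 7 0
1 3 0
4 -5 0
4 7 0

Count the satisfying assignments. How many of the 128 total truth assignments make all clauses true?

6

Satisfying assignments:
  v1=0 v2=1 v3=1 v4=0 v5=0 v6=0 v7=1
  v1=0 v2=1 v3=1 v4=0 v5=0 v6=1 v7=1
  v1=0 v2=1 v3=1 v4=1 v5=0 v6=1 v7=1
  v1=1 v2=1 v3=1 v4=0 v5=0 v6=0 v7=1
  v1=1 v2=1 v3=1 v4=0 v5=0 v6=1 v7=1
  v1=1 v2=1 v3=1 v4=1 v5=0 v6=1 v7=1
That's 6 in total.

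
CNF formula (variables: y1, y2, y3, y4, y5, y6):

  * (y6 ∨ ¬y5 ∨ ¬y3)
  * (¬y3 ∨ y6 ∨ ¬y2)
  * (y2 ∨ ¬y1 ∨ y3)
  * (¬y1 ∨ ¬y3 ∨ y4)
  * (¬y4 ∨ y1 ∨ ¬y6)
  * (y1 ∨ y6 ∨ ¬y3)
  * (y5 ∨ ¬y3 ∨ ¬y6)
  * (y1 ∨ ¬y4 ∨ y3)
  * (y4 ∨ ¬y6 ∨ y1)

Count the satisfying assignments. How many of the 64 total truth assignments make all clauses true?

Case analysis on y3 and y1:
  y3=1, y1=1: remaining (y2,y4,y5,y6) ∈ {(0,1,0,0); (0,1,1,1); (1,1,1,1)} — 3.
  y3=1, y1=0: a clause becomes empty — 0.
  y3=0, y1=1: forces y2=1; y4, y5, y6 free → 2^3 = 8.
  y3=0, y1=0: remaining (y2,y4,y5,y6) ∈ {(0,0,0,0); (0,0,1,0); (1,0,0,0); (1,0,1,0)} — 4.
Total: 3 + 0 + 8 + 4 = 15.

15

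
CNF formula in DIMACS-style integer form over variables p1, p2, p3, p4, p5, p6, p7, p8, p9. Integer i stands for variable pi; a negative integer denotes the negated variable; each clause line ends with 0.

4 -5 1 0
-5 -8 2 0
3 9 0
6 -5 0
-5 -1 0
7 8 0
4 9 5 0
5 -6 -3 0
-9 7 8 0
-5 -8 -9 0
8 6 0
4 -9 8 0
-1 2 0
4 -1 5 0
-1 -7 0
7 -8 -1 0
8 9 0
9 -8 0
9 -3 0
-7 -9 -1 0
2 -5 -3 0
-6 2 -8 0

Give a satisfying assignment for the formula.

Pure literal: p2 appears only positively; assign p2 = True.
p4 occurs only positively in the remaining clauses — set p4 = True.
Branch on p1: take p1 = False.
Set p3 = False and propagate.
  then p9 is forced to True.
For the remaining variables, p5 = False, p6 = True, p7 = False, p8 = True works.
Check each clause:
  1. (p4 \/ ~p5 \/ p1) — ~p5 is true.
  2. (~p8 \/ ~p5 \/ p2) — p2 is true.
  3. (p3 \/ p9) — p9 is true.
  4. (p6 \/ ~p5) — ~p5 is true.
  5. (~p5 \/ ~p1) — ~p5 is true.
  6. (p7 \/ p8) — p8 is true.
  7. (p9 \/ p5 \/ p4) — p9 is true.
  8. (~p6 \/ p5 \/ ~p3) — ~p3 is true.
  9. (p8 \/ ~p9 \/ p7) — p8 is true.
  10. (~p5 \/ ~p8 \/ ~p9) — ~p5 is true.
  11. (p6 \/ p8) — p8 is true.
  12. (p4 \/ ~p9 \/ p8) — p8 is true.
  13. (~p1 \/ p2) — p2 is true.
  14. (~p1 \/ p5 \/ p4) — p4 is true.
  15. (~p1 \/ ~p7) — ~p7 is true.
  16. (p7 \/ ~p1 \/ ~p8) — ~p1 is true.
  17. (p8 \/ p9) — p8 is true.
  18. (~p8 \/ p9) — p9 is true.
  19. (~p3 \/ p9) — p9 is true.
  20. (~p7 \/ ~p9 \/ ~p1) — ~p7 is true.
  21. (~p3 \/ ~p5 \/ p2) — p2 is true.
  22. (~p8 \/ p2 \/ ~p6) — p2 is true.

p1=F  p2=T  p3=F  p4=T  p5=F  p6=T  p7=F  p8=T  p9=T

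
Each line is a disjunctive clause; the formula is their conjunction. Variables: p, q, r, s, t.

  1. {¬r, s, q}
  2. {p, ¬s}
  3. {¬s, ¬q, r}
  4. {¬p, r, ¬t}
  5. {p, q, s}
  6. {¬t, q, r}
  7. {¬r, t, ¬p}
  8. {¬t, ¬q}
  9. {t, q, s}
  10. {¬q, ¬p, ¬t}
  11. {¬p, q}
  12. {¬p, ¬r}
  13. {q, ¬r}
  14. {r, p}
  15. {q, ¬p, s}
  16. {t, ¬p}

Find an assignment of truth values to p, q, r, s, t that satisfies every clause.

p = False  q = True  r = True  s = False  t = False

Branch on p: take p = False.
  then s is forced to False.
  then q is forced to True.
  then t is forced to False.
  then r is forced to True.
Every clause has at least one true literal under this assignment.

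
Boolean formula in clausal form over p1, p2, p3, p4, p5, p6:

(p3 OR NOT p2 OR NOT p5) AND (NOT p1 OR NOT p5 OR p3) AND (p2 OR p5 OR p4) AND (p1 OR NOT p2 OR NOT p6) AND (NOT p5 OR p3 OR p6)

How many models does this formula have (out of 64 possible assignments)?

Case analysis on p5 and p2:
  p5=T, p2=T: p4 free; 3 ways for (p1,p3,p6) × 2^1 = 6.
  p5=T, p2=F: p4 free; 5 ways for (p1,p3,p6) × 2^1 = 10.
  p5=F, p2=T: p3, p4 free; 3 ways for (p1,p6) × 2^2 = 12.
  p5=F, p2=F: forces p4=T; p1, p3, p6 free → 2^3 = 8.
Total: 6 + 10 + 12 + 8 = 36.

36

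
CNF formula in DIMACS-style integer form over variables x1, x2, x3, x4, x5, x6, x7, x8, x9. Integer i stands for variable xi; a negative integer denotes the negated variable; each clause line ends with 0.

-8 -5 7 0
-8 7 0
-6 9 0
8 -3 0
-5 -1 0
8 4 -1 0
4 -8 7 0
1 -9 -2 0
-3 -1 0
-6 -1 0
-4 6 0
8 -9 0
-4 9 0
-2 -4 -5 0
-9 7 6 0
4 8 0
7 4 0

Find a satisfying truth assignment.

x1=0  x2=0  x3=0  x4=0  x5=0  x6=0  x7=1  x8=1  x9=1

Pure literal: x2 appears only negated; assign x2 = False.
Pure literal: x3 appears only negated; assign x3 = False.
Set x1 = False and propagate.
Branch on x4: take x4 = False.
  then x8 is forced to True.
  then x7 is forced to True.
The remaining clauses are satisfied by x5 = False, x6 = False, x9 = True.
Check each clause:
  1. {¬x8, x7, ¬x5} — ¬x5 is true.
  2. {x7, ¬x8} — x7 is true.
  3. {x9, ¬x6} — x9 is true.
  4. {¬x3, x8} — x8 is true.
  5. {¬x1, ¬x5} — ¬x5 is true.
  6. {¬x1, x4, x8} — x8 is true.
  7. {¬x8, x7, x4} — x7 is true.
  8. {¬x2, x1, ¬x9} — ¬x2 is true.
  9. {¬x3, ¬x1} — ¬x3 is true.
  10. {¬x6, ¬x1} — ¬x6 is true.
  11. {¬x4, x6} — ¬x4 is true.
  12. {¬x9, x8} — x8 is true.
  13. {¬x4, x9} — x9 is true.
  14. {¬x4, ¬x5, ¬x2} — ¬x5 is true.
  15. {x6, x7, ¬x9} — x7 is true.
  16. {x4, x8} — x8 is true.
  17. {x4, x7} — x7 is true.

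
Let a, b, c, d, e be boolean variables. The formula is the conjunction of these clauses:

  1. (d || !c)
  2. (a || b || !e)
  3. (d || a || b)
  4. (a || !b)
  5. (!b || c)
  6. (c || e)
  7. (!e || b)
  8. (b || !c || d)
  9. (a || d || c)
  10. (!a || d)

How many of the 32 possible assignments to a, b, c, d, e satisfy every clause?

Satisfying assignments:
  a=F b=F c=T d=T e=F
  a=T b=F c=T d=T e=F
  a=T b=T c=T d=T e=F
  a=T b=T c=T d=T e=T
That's 4 in total.

4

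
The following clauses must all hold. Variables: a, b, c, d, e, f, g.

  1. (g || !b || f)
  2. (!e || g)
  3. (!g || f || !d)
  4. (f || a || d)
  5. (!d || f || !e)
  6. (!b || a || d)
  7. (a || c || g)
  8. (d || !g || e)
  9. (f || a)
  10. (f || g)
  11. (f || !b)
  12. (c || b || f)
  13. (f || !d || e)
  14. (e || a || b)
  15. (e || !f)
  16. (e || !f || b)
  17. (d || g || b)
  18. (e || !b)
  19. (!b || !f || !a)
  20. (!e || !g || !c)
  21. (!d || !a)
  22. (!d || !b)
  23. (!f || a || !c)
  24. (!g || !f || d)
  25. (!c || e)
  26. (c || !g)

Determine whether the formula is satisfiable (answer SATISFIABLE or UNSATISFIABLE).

UNSATISFIABLE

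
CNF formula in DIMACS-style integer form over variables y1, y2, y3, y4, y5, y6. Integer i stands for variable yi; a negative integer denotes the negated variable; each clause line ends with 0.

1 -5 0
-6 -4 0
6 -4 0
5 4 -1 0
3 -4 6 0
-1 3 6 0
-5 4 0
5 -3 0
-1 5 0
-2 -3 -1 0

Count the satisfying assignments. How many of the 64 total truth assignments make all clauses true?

4

Satisfying assignments:
  y1=F y2=F y3=F y4=F y5=F y6=F
  y1=F y2=F y3=F y4=F y5=F y6=T
  y1=F y2=T y3=F y4=F y5=F y6=F
  y1=F y2=T y3=F y4=F y5=F y6=T
That's 4 in total.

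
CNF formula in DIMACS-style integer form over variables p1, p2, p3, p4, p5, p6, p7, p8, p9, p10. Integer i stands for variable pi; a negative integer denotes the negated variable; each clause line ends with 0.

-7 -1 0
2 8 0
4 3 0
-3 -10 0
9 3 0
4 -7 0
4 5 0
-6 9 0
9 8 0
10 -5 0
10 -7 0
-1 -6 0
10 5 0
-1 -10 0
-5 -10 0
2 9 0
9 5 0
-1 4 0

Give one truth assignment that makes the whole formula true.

p1 = 0, p2 = 0, p3 = 0, p4 = 1, p5 = 0, p6 = 0, p7 = 0, p8 = 1, p9 = 1, p10 = 1

Check each clause:
  1. (¬p7 ∨ ¬p1) — ¬p7 is true.
  2. (p8 ∨ p2) — p8 is true.
  3. (p3 ∨ p4) — p4 is true.
  4. (¬p10 ∨ ¬p3) — ¬p3 is true.
  5. (p9 ∨ p3) — p9 is true.
  6. (¬p7 ∨ p4) — ¬p7 is true.
  7. (p5 ∨ p4) — p4 is true.
  8. (¬p6 ∨ p9) — p9 is true.
  9. (p8 ∨ p9) — p8 is true.
  10. (¬p5 ∨ p10) — p10 is true.
  11. (¬p7 ∨ p10) — ¬p7 is true.
  12. (¬p6 ∨ ¬p1) — ¬p6 is true.
  13. (p5 ∨ p10) — p10 is true.
  14. (¬p1 ∨ ¬p10) — ¬p1 is true.
  15. (¬p5 ∨ ¬p10) — ¬p5 is true.
  16. (p9 ∨ p2) — p9 is true.
  17. (p9 ∨ p5) — p9 is true.
  18. (¬p1 ∨ p4) — p4 is true.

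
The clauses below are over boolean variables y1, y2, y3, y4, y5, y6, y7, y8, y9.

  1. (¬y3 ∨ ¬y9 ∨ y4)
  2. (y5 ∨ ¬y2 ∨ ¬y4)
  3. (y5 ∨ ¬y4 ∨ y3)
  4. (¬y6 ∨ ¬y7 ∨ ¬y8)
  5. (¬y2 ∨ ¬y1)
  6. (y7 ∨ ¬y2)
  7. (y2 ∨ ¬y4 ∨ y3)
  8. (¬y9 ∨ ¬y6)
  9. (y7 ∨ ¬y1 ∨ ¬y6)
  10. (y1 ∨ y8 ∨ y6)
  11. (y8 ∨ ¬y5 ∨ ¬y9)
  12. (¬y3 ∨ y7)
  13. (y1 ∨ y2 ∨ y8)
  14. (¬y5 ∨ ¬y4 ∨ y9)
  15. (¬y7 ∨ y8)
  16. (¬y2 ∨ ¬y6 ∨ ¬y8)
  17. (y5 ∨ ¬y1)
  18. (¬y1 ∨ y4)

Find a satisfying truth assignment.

y1 = 1  y2 = 0  y3 = 1  y4 = 1  y5 = 1  y6 = 0  y7 = 1  y8 = 1  y9 = 1

Check each clause:
  1. (y4 ∨ ¬y9 ∨ ¬y3) — y4 is true.
  2. (¬y2 ∨ ¬y4 ∨ y5) — y5 is true.
  3. (¬y4 ∨ y5 ∨ y3) — y3 is true.
  4. (¬y8 ∨ ¬y7 ∨ ¬y6) — ¬y6 is true.
  5. (¬y2 ∨ ¬y1) — ¬y2 is true.
  6. (¬y2 ∨ y7) — ¬y2 is true.
  7. (y3 ∨ y2 ∨ ¬y4) — y3 is true.
  8. (¬y9 ∨ ¬y6) — ¬y6 is true.
  9. (¬y1 ∨ ¬y6 ∨ y7) — ¬y6 is true.
  10. (y6 ∨ y1 ∨ y8) — y8 is true.
  11. (¬y9 ∨ y8 ∨ ¬y5) — y8 is true.
  12. (¬y3 ∨ y7) — y7 is true.
  13. (y8 ∨ y1 ∨ y2) — y8 is true.
  14. (y9 ∨ ¬y5 ∨ ¬y4) — y9 is true.
  15. (¬y7 ∨ y8) — y8 is true.
  16. (¬y6 ∨ ¬y2 ∨ ¬y8) — ¬y6 is true.
  17. (¬y1 ∨ y5) — y5 is true.
  18. (y4 ∨ ¬y1) — y4 is true.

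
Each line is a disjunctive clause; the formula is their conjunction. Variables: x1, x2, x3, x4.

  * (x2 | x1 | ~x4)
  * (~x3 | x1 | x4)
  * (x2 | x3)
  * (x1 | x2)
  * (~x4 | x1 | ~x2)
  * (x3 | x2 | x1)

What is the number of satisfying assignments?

7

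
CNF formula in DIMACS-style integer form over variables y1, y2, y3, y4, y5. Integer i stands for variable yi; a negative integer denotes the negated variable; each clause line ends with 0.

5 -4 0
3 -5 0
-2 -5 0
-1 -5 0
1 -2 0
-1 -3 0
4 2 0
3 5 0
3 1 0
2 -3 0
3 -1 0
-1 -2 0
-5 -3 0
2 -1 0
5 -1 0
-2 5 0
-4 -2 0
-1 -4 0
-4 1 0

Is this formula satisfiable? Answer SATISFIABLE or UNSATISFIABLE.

y1 = True:
  propagation gives y5=False; an empty clause results — contradiction.
y1 = False:
  propagation gives y2=False, y4=True; an empty clause results — contradiction.
Every branch closes, so no satisfying assignment exists.

UNSATISFIABLE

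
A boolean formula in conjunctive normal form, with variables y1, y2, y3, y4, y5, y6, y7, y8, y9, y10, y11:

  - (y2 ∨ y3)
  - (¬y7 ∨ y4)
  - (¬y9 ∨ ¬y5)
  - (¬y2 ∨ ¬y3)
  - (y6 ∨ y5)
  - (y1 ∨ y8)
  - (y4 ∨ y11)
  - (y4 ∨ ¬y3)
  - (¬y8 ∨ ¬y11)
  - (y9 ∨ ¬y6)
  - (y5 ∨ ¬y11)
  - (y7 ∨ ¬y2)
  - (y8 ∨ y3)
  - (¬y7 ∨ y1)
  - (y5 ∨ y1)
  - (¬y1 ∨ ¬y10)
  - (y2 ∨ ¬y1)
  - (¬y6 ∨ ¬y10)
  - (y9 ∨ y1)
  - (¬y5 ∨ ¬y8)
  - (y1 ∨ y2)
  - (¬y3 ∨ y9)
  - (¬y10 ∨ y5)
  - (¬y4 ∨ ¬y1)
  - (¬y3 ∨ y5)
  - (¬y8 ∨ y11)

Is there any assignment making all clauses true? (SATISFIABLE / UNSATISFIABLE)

UNSATISFIABLE

y1 = True:
  propagation gives y10=False, y2=True, y3=False, y7=True; an empty clause results — contradiction.
y1 = False:
  propagation gives y8=True, y11=False; an empty clause results — contradiction.
Every branch closes, so no satisfying assignment exists.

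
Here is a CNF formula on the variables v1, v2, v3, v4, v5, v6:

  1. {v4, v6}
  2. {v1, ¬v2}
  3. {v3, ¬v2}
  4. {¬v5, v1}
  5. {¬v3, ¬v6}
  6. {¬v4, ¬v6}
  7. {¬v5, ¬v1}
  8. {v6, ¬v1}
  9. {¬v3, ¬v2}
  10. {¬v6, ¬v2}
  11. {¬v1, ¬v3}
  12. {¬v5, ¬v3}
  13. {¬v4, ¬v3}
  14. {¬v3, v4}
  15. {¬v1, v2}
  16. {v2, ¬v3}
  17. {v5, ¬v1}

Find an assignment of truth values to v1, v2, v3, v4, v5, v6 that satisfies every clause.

v1=False, v2=False, v3=False, v4=False, v5=False, v6=True

Check each clause:
  1. {v6, v4} — v6 is true.
  2. {v1, ¬v2} — ¬v2 is true.
  3. {v3, ¬v2} — ¬v2 is true.
  4. {¬v5, v1} — ¬v5 is true.
  5. {¬v3, ¬v6} — ¬v3 is true.
  6. {¬v4, ¬v6} — ¬v4 is true.
  7. {¬v5, ¬v1} — ¬v5 is true.
  8. {v6, ¬v1} — v6 is true.
  9. {¬v2, ¬v3} — ¬v3 is true.
  10. {¬v6, ¬v2} — ¬v2 is true.
  11. {¬v1, ¬v3} — ¬v3 is true.
  12. {¬v3, ¬v5} — ¬v5 is true.
  13. {¬v3, ¬v4} — ¬v4 is true.
  14. {¬v3, v4} — ¬v3 is true.
  15. {v2, ¬v1} — ¬v1 is true.
  16. {¬v3, v2} — ¬v3 is true.
  17. {¬v1, v5} — ¬v1 is true.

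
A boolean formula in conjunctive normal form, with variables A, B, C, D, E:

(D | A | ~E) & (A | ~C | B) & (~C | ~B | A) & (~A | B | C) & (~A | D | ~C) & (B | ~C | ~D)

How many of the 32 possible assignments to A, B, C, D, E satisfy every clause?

12

Case analysis on A and C:
  A=T, C=T: remaining (B,D,E) ∈ {(T,T,F); (T,T,T)} — 2.
  A=T, C=F: remaining (B,D,E) ∈ {(T,F,F); (T,F,T); (T,T,F); (T,T,T)} — 4.
  A=F, C=T: a clause becomes empty — 0.
  A=F, C=F: B free; 3 ways for (D,E) × 2^1 = 6.
Total: 2 + 4 + 0 + 6 = 12.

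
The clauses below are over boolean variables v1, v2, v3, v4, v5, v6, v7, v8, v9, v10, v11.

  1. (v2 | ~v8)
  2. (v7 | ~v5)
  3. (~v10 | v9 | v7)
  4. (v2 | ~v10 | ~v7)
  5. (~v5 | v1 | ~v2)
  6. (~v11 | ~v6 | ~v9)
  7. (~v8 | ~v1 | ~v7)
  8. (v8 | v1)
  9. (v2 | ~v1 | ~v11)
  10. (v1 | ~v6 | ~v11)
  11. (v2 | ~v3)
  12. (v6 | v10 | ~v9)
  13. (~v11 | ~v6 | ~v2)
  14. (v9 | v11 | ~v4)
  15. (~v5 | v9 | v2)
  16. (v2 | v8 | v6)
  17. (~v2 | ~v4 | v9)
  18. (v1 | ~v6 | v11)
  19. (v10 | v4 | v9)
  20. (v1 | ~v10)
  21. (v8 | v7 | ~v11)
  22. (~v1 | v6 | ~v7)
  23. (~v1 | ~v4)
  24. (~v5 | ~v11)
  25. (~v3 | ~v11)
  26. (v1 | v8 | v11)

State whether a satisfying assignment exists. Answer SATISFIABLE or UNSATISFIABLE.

Pure literal: v3 appears only negated; assign v3 = False.
v5 occurs only negated in the remaining clauses — set v5 = False.
Set v1 = True and propagate.
  then v4 is forced to False.
Branch on v2: take v2 = True.
Branch on v6: take v6 = True.
  then v11 is forced to False.
For the remaining variables, v7 = False, v8 = False, v9 = True, v10 = False works.
Every clause has at least one true literal under this assignment.
So v1=T, v2=T, v3=F, v4=F, v5=F, v6=T, v7=F, v8=F, v9=T, v10=F, v11=F is a satisfying assignment.

SATISFIABLE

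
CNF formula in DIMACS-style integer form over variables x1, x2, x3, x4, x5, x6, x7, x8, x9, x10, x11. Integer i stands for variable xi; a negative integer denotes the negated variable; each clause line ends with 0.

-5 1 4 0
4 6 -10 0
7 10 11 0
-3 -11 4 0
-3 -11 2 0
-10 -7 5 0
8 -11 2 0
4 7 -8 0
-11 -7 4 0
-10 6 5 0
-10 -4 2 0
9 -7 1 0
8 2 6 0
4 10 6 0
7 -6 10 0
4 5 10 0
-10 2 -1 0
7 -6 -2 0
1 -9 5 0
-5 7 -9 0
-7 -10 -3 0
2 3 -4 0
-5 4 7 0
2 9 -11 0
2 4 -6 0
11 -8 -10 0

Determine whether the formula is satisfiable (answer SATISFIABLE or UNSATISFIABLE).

SATISFIABLE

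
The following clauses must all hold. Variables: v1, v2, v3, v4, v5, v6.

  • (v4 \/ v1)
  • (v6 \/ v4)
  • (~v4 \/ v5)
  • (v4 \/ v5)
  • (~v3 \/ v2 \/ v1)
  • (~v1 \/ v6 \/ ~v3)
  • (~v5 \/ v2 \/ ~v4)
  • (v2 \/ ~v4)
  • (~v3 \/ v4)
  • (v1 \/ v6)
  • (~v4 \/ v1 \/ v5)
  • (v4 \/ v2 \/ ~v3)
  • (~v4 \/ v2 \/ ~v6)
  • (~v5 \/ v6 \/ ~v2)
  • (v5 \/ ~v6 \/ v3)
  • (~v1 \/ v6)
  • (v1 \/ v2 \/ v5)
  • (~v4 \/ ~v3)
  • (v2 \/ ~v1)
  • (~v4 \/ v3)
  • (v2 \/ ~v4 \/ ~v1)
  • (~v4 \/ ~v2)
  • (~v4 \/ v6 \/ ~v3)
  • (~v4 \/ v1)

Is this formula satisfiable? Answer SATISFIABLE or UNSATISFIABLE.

SATISFIABLE

Branch on v1: take v1 = True.
  then v6 is forced to True.
  then v2 is forced to True.
  then v4 is forced to False.
  then v5 is forced to True.
  then v3 is forced to False.
So v1=T, v2=T, v3=F, v4=F, v5=T, v6=T is a satisfying assignment.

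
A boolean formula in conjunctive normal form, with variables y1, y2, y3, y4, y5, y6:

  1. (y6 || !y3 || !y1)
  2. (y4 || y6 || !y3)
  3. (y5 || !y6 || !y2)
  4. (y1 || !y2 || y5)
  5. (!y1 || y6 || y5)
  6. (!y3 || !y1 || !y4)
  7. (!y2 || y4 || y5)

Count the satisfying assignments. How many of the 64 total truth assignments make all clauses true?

34

Case analysis on y1 and y5:
  y1=T, y5=T: y2 free; 5 ways for (y3,y4,y6) × 2^1 = 10.
  y1=T, y5=F: remaining (y2,y3,y4,y6) ∈ {(F,F,F,T); (F,F,T,T); (F,T,F,T)} — 3.
  y1=F, y5=T: y2 free; 7 ways for (y3,y4,y6) × 2^1 = 14.
  y1=F, y5=F: 7 of the 16 assignments to (y2,y3,y4,y6) work.
Total: 10 + 3 + 14 + 7 = 34.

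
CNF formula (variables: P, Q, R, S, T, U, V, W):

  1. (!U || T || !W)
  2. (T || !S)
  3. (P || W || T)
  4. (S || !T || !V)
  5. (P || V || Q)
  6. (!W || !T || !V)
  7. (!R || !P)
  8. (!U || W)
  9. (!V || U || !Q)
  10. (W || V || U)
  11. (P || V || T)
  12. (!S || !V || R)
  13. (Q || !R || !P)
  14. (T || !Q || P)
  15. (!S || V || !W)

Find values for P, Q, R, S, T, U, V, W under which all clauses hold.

P=False, Q=False, R=True, S=False, T=False, U=False, V=True, W=True

Check each clause:
  1. (!U || T || !W) — !U is true.
  2. (T || !S) — !S is true.
  3. (T || W || P) — W is true.
  4. (!V || !T || S) — !T is true.
  5. (V || P || Q) — V is true.
  6. (!V || !T || !W) — !T is true.
  7. (!P || !R) — !P is true.
  8. (!U || W) — W is true.
  9. (!V || U || !Q) — !Q is true.
  10. (U || V || W) — W is true.
  11. (P || T || V) — V is true.
  12. (!V || !S || R) — R is true.
  13. (!R || Q || !P) — !P is true.
  14. (P || T || !Q) — !Q is true.
  15. (!W || !S || V) — !S is true.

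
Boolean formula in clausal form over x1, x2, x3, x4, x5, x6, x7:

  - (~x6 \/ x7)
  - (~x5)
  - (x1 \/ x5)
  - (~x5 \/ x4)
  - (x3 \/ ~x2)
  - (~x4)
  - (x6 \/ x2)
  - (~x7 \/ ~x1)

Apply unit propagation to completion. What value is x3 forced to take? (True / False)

True

(~x5) is a unit clause: x5 = False.
In (x5 \/ x1), x5 is now false; x1 must hold, so x1 = True.
(~x4) stands alone — x4 = False.
From (~x1 \/ ~x7) and x1 = True: x7 = False.
In (x7 \/ ~x6), x7 is now false; ~x6 must hold, so x6 = False.
(x2 \/ x6): since x6 = False, the clause reduces to (x2). x2 = True.
In (~x2 \/ x3), ~x2 is now false; x3 must hold, so x3 = True.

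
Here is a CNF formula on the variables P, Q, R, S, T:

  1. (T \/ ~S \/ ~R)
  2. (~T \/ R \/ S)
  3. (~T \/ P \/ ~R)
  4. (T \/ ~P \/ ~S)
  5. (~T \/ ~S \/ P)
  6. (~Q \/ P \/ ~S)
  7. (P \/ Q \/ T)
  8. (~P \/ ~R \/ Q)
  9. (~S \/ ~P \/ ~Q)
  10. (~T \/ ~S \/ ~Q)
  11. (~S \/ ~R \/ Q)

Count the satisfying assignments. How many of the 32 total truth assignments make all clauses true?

Satisfying assignments:
  P=0 Q=1 R=0 S=0 T=0
  P=0 Q=1 R=1 S=0 T=0
  P=1 Q=0 R=0 S=0 T=0
  P=1 Q=0 R=0 S=1 T=1
  P=1 Q=1 R=0 S=0 T=0
  P=1 Q=1 R=1 S=0 T=0
  P=1 Q=1 R=1 S=0 T=1
That's 7 in total.

7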